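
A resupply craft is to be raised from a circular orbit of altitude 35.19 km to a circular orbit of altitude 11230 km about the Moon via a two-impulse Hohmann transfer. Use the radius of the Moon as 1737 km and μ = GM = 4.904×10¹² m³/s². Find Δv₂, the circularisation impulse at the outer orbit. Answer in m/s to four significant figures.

Δv ≈ 313.4 m/s

r₁ = 1737 + 35.19 = 1772.2 km = 1.7722×10⁶ m.
r₂ = 1737 + 11230 = 12967 km = 1.2967×10⁷ m.
Transfer ellipse a_t = (r₁ + r₂)/2 = 7.370×10⁶ m.
At r₁: circular v_c1 = √(μ/r₁) = 1663 m/s; transfer-perilune v_p = √[μ(2/r₁ − 1/a_t)] = 2207 m/s.
At r₂: circular v_c2 = √(μ/r₂) = 615.0 m/s; transfer-apolune v_a = √[μ(2/r₂ − 1/a_t)] = 301.6 m/s.
Δv₂ = v_c2 − v_a = 313.4 m/s.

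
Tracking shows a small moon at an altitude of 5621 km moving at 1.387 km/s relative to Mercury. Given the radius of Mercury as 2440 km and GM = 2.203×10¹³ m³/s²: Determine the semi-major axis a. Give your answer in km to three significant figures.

r = 2440 + 5621 = 8061.0 km = 8.061×10⁶ m.
Specific orbital energy ε = v²/2 − μ/r = (1387)²/2 − 2.203×10¹³/8.061×10⁶ = -1.771×10⁶ J/kg.
Since ε = −μ/(2a), a = −μ/(2ε) = 6.220×10⁶ m = 6219.6 km.

a ≈ 6220 km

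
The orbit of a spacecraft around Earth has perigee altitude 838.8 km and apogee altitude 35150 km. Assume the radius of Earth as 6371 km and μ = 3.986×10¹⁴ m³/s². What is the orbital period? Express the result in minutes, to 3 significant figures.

T ≈ 631 minutes

r_p = 6371 + 838.8 = 7209.8 km = 7.2098×10⁶ m.
r_a = 6371 + 35150 = 41521 km = 4.1521×10⁷ m.
Semi-major axis a = (r_p + r_a)/2 = (7209.8 + 41521)/2 = 24365 km = 2.437×10⁷ m.
By Kepler's third law T = 2π√(a³/μ) = 2π × 6.024×10³ = 3.785×10⁴ s.
= 630.8 minutes.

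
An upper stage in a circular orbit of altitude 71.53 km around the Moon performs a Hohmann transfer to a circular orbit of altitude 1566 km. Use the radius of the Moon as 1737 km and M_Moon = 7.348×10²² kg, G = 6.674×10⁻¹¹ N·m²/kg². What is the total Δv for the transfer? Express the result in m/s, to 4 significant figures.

μ = GM = 6.674×10⁻¹¹ × 7.348×10²² = 4.904×10¹² m³/s².
r₁ = 1737 + 71.53 = 1808.5 km = 1.8085×10⁶ m.
r₂ = 1737 + 1566 = 3303.0 km = 3.3030×10⁶ m.
Transfer ellipse a_t = (r₁ + r₂)/2 = 2.556×10⁶ m.
At r₁: circular v_c1 = √(μ/r₁) = 1647 m/s; transfer-perilune v_p = √[μ(2/r₁ − 1/a_t)] = 1872 m/s.
Δv₁ = v_p − v_c1 = 225.3 m/s.
At r₂: circular v_c2 = √(μ/r₂) = 1218 m/s; transfer-apolune v_a = √[μ(2/r₂ − 1/a_t)] = 1025 m/s.
Δv₂ = v_c2 − v_a = 193.5 m/s.
Total Δv = Δv₁ + Δv₂ = 418.8 m/s.

Δv_total ≈ 418.8 m/s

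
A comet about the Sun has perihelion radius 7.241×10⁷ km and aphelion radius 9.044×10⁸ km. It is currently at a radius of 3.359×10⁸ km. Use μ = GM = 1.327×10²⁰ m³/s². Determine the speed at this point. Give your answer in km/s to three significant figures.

v ≈ 22.8 km/s

Semi-major axis a = (r_p + r_a)/2 = 4.8840×10⁸ km = 4.884×10¹¹ m.
Vis-viva: v² = μ(2/r − 1/a) = 1.327×10²⁰ × (5.954×10⁻¹² − 2.047×10⁻¹²) = 5.184×10⁸ m²/s².
v = 22770 m/s = 22.77 km/s.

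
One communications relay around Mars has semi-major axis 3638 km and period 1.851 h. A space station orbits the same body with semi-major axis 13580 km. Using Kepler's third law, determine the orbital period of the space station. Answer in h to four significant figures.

Kepler's third law: T² ∝ a³, so T₂ = T₁ (a₂/a₁)^(3/2).
a₂/a₁ = 3.733, (a₂/a₁)^(3/2) = 7.212.
T₂ = 1.851 × 7.212 = 13.35 h.

T₂ ≈ 13.35 h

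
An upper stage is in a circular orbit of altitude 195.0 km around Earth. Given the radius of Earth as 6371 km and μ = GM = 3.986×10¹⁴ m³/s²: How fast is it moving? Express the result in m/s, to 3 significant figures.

r = 6371 + 195.0 = 6566.0 km = 6.5660×10⁶ m.
For a circular orbit v = √(μ/r) = √(3.986×10¹⁴ / 6.566×10⁶) = √(6.071×10⁷) = 7791 m/s.

v ≈ 7790 m/s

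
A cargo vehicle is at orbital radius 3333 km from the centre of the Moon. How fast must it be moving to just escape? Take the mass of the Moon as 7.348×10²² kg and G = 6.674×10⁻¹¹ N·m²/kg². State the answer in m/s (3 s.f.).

μ = GM = 6.674×10⁻¹¹ × 7.348×10²² = 4.904×10¹² m³/s².
r = 3333 km = 3.333×10⁶ m.
Escape speed v_esc = √(2μ/r) = √(2 × 4.904×10¹² / 3.333×10⁶) = √(2.943×10⁶) = 1715 m/s.

v_esc ≈ 1720 m/s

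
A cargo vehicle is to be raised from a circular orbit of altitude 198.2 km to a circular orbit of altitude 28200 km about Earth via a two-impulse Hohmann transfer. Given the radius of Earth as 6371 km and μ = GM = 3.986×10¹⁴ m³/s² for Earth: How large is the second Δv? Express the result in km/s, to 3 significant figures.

Δv ≈ 1.48 km/s

r₁ = 6371 + 198.2 = 6569.2 km = 6.5692×10⁶ m.
r₂ = 6371 + 28200 = 34571 km = 3.4571×10⁷ m.
Transfer ellipse a_t = (r₁ + r₂)/2 = 2.057×10⁷ m.
At r₁: circular v_c1 = √(μ/r₁) = 7790 m/s; transfer-perigee v_p = √[μ(2/r₁ − 1/a_t)] = 10100 m/s.
At r₂: circular v_c2 = √(μ/r₂) = 3396 m/s; transfer-apogee v_a = √[μ(2/r₂ − 1/a_t)] = 1919 m/s.
Δv₂ = v_c2 − v_a = 1477 m/s.
= 1.477 km/s.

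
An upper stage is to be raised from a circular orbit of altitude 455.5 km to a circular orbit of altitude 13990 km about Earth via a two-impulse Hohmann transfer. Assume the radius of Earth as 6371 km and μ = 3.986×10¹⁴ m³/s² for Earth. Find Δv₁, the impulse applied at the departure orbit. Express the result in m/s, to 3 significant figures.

r₁ = 6371 + 455.5 = 6826.5 km = 6.8265×10⁶ m.
r₂ = 6371 + 13990 = 20361 km = 2.0361×10⁷ m.
Transfer ellipse a_t = (r₁ + r₂)/2 = 1.359×10⁷ m.
At r₁: circular v_c1 = √(μ/r₁) = 7641 m/s; transfer-perigee v_p = √[μ(2/r₁ − 1/a_t)] = 9352 m/s.
Δv₁ = v_p − v_c1 = 1711 m/s.

Δv ≈ 1710 m/s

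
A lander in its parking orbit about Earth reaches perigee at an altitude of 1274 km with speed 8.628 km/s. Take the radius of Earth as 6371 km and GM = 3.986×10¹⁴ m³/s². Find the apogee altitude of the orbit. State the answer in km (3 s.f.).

r_p = 6371 + 1274 = 7645.0 km = 7.645×10⁶ m.
Specific energy ε = v²/2 − μ/r = -1.492×10⁷ J/kg, so a = −μ/(2ε) = 1.336×10⁷ m.
The apsides satisfy r_p + r_a = 2a, so the apogee radius is 2a − r_p = 1.908×10⁷ m = 19075 km.
Apogee altitude = 19075 − 6371 = 12704 km.

apogee altitude ≈ 12700 km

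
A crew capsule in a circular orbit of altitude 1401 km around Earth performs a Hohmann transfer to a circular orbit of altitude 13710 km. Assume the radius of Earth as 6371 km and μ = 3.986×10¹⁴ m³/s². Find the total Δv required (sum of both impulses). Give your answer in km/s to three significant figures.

Δv_total ≈ 2.57 km/s

r₁ = 6371 + 1401 = 7772.0 km = 7.7720×10⁶ m.
r₂ = 6371 + 13710 = 20081 km = 2.0081×10⁷ m.
Transfer ellipse a_t = (r₁ + r₂)/2 = 1.393×10⁷ m.
At r₁: circular v_c1 = √(μ/r₁) = 7161 m/s; transfer-perigee v_p = √[μ(2/r₁ − 1/a_t)] = 8600 m/s.
Δv₁ = v_p − v_c1 = 1438 m/s.
At r₂: circular v_c2 = √(μ/r₂) = 4455 m/s; transfer-apogee v_a = √[μ(2/r₂ − 1/a_t)] = 3328 m/s.
Δv₂ = v_c2 − v_a = 1127 m/s.
Total Δv = Δv₁ + Δv₂ = 2565 m/s = 2.565 km/s.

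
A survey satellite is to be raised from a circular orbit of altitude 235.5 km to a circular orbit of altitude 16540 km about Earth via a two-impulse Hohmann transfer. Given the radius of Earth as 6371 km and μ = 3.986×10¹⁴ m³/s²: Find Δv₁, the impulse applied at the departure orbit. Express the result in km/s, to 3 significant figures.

Δv ≈ 1.91 km/s

r₁ = 6371 + 235.5 = 6606.5 km = 6.6065×10⁶ m.
r₂ = 6371 + 16540 = 22911 km = 2.2911×10⁷ m.
Transfer ellipse a_t = (r₁ + r₂)/2 = 1.476×10⁷ m.
At r₁: circular v_c1 = √(μ/r₁) = 7768 m/s; transfer-perigee v_p = √[μ(2/r₁ − 1/a_t)] = 9678 m/s.
Δv₁ = v_p − v_c1 = 1910 m/s.
= 1.910 km/s.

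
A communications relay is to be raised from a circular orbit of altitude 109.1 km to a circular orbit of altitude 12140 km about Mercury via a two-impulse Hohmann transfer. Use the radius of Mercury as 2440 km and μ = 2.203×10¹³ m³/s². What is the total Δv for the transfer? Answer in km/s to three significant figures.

Δv_total ≈ 1.45 km/s

r₁ = 2440 + 109.1 = 2549.1 km = 2.5491×10⁶ m.
r₂ = 2440 + 12140 = 14580 km = 1.4580×10⁷ m.
Transfer ellipse a_t = (r₁ + r₂)/2 = 8.565×10⁶ m.
At r₁: circular v_c1 = √(μ/r₁) = 2940 m/s; transfer-periherm v_p = √[μ(2/r₁ − 1/a_t)] = 3836 m/s.
Δv₁ = v_p − v_c1 = 895.9 m/s.
At r₂: circular v_c2 = √(μ/r₂) = 1229 m/s; transfer-apoherm v_a = √[μ(2/r₂ − 1/a_t)] = 670.6 m/s.
Δv₂ = v_c2 − v_a = 558.6 m/s.
Total Δv = Δv₁ + Δv₂ = 1454 m/s = 1.454 km/s.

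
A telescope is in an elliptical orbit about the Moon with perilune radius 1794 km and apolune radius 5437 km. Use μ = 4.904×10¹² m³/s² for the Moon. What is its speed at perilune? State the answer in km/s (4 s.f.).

Semi-major axis a = (r_p + r_a)/2 = 3615.5 km = 3.616×10⁶ m.
Vis-viva: v² = μ(2/r − 1/a) = 4.904×10¹² × (1.115×10⁻⁶ − 2.766×10⁻⁷) = 4.111×10⁶ m²/s².
v = 2027 m/s = 2.027 km/s.

v ≈ 2.027 km/s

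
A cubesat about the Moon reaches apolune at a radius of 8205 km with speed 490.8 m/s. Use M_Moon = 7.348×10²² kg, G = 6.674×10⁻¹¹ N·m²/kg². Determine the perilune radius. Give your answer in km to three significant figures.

μ = GM = 6.674×10⁻¹¹ × 7.348×10²² = 4.904×10¹² m³/s².
r_a = 8.205×10⁶ m.
Specific energy ε = v²/2 − μ/r = -4.772×10⁵ J/kg, so a = −μ/(2ε) = 5.138×10⁶ m.
The apsides satisfy r_p + r_a = 2a, so the perilune radius is 2a − r_a = 2.071×10⁶ m = 2070.7 km.

perilune radius ≈ 2070 km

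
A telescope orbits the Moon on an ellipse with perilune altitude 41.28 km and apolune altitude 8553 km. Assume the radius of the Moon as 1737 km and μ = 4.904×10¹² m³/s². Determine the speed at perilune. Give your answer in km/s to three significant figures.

r_p = 1737 + 41.28 = 1778.3 km = 1.7783×10⁶ m.
r_a = 1737 + 8553 = 10290 km = 1.0290×10⁷ m.
Semi-major axis a = (r_p + r_a)/2 = 6034.1 km = 6.034×10⁶ m.
Vis-viva: v² = μ(2/r − 1/a) = 4.904×10¹² × (1.125×10⁻⁶ − 1.657×10⁻⁷) = 4.703×10⁶ m²/s².
v = 2169 m/s = 2.169 km/s.

v ≈ 2.17 km/s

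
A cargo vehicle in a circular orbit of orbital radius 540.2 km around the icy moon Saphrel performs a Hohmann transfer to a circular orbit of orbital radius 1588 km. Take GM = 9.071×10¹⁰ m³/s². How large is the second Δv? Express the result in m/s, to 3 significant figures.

Δv ≈ 68.7 m/s

r₁ = 540.2 km = 5.402×10⁵ m.
r₂ = 1588 km = 1.588×10⁶ m.
Transfer ellipse a_t = (r₁ + r₂)/2 = 1.064×10⁶ m.
At r₁: circular v_c1 = √(μ/r₁) = 409.8 m/s; transfer-periapsis v_p = √[μ(2/r₁ − 1/a_t)] = 500.6 m/s.
At r₂: circular v_c2 = √(μ/r₂) = 239.0 m/s; transfer-apoapsis v_a = √[μ(2/r₂ − 1/a_t)] = 170.3 m/s.
Δv₂ = v_c2 − v_a = 68.71 m/s.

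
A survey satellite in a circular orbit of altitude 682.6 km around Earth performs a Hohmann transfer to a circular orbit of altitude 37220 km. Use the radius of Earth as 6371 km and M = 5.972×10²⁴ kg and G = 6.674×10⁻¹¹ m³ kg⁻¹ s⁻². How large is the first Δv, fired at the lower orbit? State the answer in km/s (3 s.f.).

Δv ≈ 2.35 km/s

μ = GM = 6.674×10⁻¹¹ × 5.972×10²⁴ = 3.986×10¹⁴ m³/s².
r₁ = 6371 + 682.6 = 7053.6 km = 7.0536×10⁶ m.
r₂ = 6371 + 37220 = 43591 km = 4.3591×10⁷ m.
Transfer ellipse a_t = (r₁ + r₂)/2 = 2.532×10⁷ m.
At r₁: circular v_c1 = √(μ/r₁) = 7517 m/s; transfer-perigee v_p = √[μ(2/r₁ − 1/a_t)] = 9863 m/s.
Δv₁ = v_p − v_c1 = 2346 m/s.
= 2.346 km/s.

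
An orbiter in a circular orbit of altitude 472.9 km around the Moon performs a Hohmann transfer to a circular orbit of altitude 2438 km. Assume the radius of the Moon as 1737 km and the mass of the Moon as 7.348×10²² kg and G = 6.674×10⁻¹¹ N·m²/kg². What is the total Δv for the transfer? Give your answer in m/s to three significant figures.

Δv_total ≈ 396 m/s

μ = GM = 6.674×10⁻¹¹ × 7.348×10²² = 4.904×10¹² m³/s².
r₁ = 1737 + 472.9 = 2209.9 km = 2.2099×10⁶ m.
r₂ = 1737 + 2438 = 4175.0 km = 4.1750×10⁶ m.
Transfer ellipse a_t = (r₁ + r₂)/2 = 3.192×10⁶ m.
At r₁: circular v_c1 = √(μ/r₁) = 1490 m/s; transfer-perilune v_p = √[μ(2/r₁ − 1/a_t)] = 1704 m/s.
Δv₁ = v_p − v_c1 = 213.9 m/s.
At r₂: circular v_c2 = √(μ/r₂) = 1084 m/s; transfer-apolune v_a = √[μ(2/r₂ − 1/a_t)] = 901.7 m/s.
Δv₂ = v_c2 − v_a = 182.1 m/s.
Total Δv = Δv₁ + Δv₂ = 396.0 m/s.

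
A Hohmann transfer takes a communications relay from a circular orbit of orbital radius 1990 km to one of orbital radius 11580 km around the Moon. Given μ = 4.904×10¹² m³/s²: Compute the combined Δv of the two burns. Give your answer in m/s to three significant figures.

Δv_total ≈ 779 m/s

r₁ = 1990 km = 1.990×10⁶ m.
r₂ = 11580 km = 1.158×10⁷ m.
Transfer ellipse a_t = (r₁ + r₂)/2 = 6.785×10⁶ m.
At r₁: circular v_c1 = √(μ/r₁) = 1570 m/s; transfer-perilune v_p = √[μ(2/r₁ − 1/a_t)] = 2051 m/s.
Δv₁ = v_p − v_c1 = 481.0 m/s.
At r₂: circular v_c2 = √(μ/r₂) = 650.8 m/s; transfer-apolune v_a = √[μ(2/r₂ − 1/a_t)] = 352.4 m/s.
Δv₂ = v_c2 − v_a = 298.3 m/s.
Total Δv = Δv₁ + Δv₂ = 779.3 m/s.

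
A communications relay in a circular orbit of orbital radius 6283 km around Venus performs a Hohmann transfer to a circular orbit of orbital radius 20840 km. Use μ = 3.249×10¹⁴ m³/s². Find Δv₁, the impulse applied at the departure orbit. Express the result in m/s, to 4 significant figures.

Δv ≈ 1723 m/s

r₁ = 6283 km = 6.283×10⁶ m.
r₂ = 20840 km = 2.084×10⁷ m.
Transfer ellipse a_t = (r₁ + r₂)/2 = 1.356×10⁷ m.
At r₁: circular v_c1 = √(μ/r₁) = 7191 m/s; transfer-periapsis v_p = √[μ(2/r₁ − 1/a_t)] = 8914 m/s.
Δv₁ = v_p − v_c1 = 1723 m/s.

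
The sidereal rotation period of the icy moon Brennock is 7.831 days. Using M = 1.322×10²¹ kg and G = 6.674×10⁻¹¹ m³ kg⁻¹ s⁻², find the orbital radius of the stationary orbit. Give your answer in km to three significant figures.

μ = GM = 6.674×10⁻¹¹ × 1.322×10²¹ = 8.823×10¹⁰ m³/s².
T = 7.831 days = 6.766×10⁵ s.
A synchronous orbit has period T, so by Kepler's third law a = (μT²/4π²)^(1/3).
μT²/4π² = 8.823×10¹⁰ × (6.766×10⁵)² / 39.48 = 1.023×10²¹ m³.
a = 1.008×10⁷ m = 10076 km.

r_sync ≈ 10100 km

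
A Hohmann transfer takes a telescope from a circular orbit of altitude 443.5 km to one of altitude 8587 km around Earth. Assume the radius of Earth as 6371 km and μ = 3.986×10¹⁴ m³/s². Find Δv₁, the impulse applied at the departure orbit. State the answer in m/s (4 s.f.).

Δv ≈ 1317 m/s

r₁ = 6371 + 443.5 = 6814.5 km = 6.8145×10⁶ m.
r₂ = 6371 + 8587 = 14958 km = 1.4958×10⁷ m.
Transfer ellipse a_t = (r₁ + r₂)/2 = 1.089×10⁷ m.
At r₁: circular v_c1 = √(μ/r₁) = 7648 m/s; transfer-perigee v_p = √[μ(2/r₁ − 1/a_t)] = 8965 m/s.
Δv₁ = v_p − v_c1 = 1317 m/s.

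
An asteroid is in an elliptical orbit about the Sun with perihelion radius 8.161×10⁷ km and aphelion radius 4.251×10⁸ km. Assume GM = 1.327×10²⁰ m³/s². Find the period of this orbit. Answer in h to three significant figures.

T ≈ 19300 h

Semi-major axis a = (r_p + r_a)/2 = (8.1610×10⁷ + 4.2510×10⁸)/2 = 2.5336×10⁸ km = 2.534×10¹¹ m.
By Kepler's third law T = 2π√(a³/μ) = 2π × 1.107×10⁷ = 6.956×10⁷ s.
= 19320 h.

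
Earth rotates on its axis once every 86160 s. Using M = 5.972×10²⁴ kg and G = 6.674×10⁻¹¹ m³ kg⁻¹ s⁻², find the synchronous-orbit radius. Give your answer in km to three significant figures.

r_sync ≈ 42200 km

μ = GM = 6.674×10⁻¹¹ × 5.972×10²⁴ = 3.986×10¹⁴ m³/s².
A synchronous orbit has period T, so by Kepler's third law a = (μT²/4π²)^(1/3).
μT²/4π² = 3.986×10¹⁴ × (8.616×10⁴)² / 39.48 = 7.495×10²² m³.
a = 4.216×10⁷ m = 42162 km.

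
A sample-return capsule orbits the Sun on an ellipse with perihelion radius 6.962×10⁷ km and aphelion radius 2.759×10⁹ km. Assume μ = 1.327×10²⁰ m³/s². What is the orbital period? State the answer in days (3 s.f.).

Semi-major axis a = (r_p + r_a)/2 = (6.9620×10⁷ + 2.7590×10⁹)/2 = 1.4143×10⁹ km = 1.414×10¹² m.
By Kepler's third law T = 2π√(a³/μ) = 2π × 1.460×10⁸ = 9.174×10⁸ s.
= 10620 days.

T ≈ 10600 days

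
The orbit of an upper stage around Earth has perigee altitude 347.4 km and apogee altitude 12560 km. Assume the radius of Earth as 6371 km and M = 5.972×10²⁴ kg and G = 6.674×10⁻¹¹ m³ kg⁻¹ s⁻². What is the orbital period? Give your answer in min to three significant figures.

T ≈ 241 min

μ = GM = 6.674×10⁻¹¹ × 5.972×10²⁴ = 3.986×10¹⁴ m³/s².
r_p = 6371 + 347.4 = 6718.4 km = 6.7184×10⁶ m.
r_a = 6371 + 12560 = 18931 km = 1.8931×10⁷ m.
Semi-major axis a = (r_p + r_a)/2 = (6718.4 + 18931)/2 = 12825 km = 1.282×10⁷ m.
By Kepler's third law T = 2π√(a³/μ) = 2π × 2.300×10³ = 1.445×10⁴ s.
= 240.9 min.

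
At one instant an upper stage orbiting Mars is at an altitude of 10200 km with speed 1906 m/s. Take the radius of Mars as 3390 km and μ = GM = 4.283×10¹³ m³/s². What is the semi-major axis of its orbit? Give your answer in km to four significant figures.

r = 3390 + 10200 = 13590 km = 1.359×10⁷ m.
Specific orbital energy ε = v²/2 − μ/r = (1906)²/2 − 4.283×10¹³/1.359×10⁷ = -1.335×10⁶ J/kg.
Since ε = −μ/(2a), a = −μ/(2ε) = 1.604×10⁷ m = 16039 km.

a ≈ 16040 km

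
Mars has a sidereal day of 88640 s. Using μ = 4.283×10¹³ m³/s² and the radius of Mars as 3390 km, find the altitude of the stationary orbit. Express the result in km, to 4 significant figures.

h_sync ≈ 17040 km

A synchronous orbit has period T, so by Kepler's third law a = (μT²/4π²)^(1/3).
μT²/4π² = 4.283×10¹³ × (8.864×10⁴)² / 39.48 = 8.524×10²¹ m³.
a = 2.043×10⁷ m = 20428 km.
Altitude h = a − R = 20428 − 3390 = 17038 km.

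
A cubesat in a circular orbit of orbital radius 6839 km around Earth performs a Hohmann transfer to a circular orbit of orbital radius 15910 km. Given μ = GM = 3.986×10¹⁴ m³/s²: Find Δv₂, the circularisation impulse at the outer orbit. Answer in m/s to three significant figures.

r₁ = 6839 km = 6.839×10⁶ m.
r₂ = 15910 km = 1.591×10⁷ m.
Transfer ellipse a_t = (r₁ + r₂)/2 = 1.137×10⁷ m.
At r₁: circular v_c1 = √(μ/r₁) = 7634 m/s; transfer-perigee v_p = √[μ(2/r₁ − 1/a_t)] = 9029 m/s.
At r₂: circular v_c2 = √(μ/r₂) = 5005 m/s; transfer-apogee v_a = √[μ(2/r₂ − 1/a_t)] = 3881 m/s.
Δv₂ = v_c2 − v_a = 1124 m/s.

Δv ≈ 1120 m/s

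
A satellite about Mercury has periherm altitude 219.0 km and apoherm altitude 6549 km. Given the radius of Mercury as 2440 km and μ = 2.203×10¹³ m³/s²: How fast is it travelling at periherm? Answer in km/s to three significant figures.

v ≈ 3.58 km/s

r_p = 2440 + 219.0 = 2659.0 km = 2.6590×10⁶ m.
r_a = 2440 + 6549 = 8989.0 km = 8.9890×10⁶ m.
Semi-major axis a = (r_p + r_a)/2 = 5824.0 km = 5.824×10⁶ m.
Vis-viva: v² = μ(2/r − 1/a) = 2.203×10¹³ × (7.522×10⁻⁷ − 1.717×10⁻⁷) = 1.279×10⁷ m²/s².
v = 3576 m/s = 3.576 km/s.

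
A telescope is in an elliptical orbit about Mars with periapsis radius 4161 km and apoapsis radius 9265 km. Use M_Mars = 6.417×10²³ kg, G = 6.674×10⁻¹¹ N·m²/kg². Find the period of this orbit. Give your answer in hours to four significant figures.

μ = GM = 6.674×10⁻¹¹ × 6.417×10²³ = 4.283×10¹³ m³/s².
Semi-major axis a = (r_p + r_a)/2 = (4161.0 + 9265.0)/2 = 6713.0 km = 6.713×10⁶ m.
By Kepler's third law T = 2π√(a³/μ) = 2π × 2.658×10³ = 1.670×10⁴ s.
= 4.639 hours.

T ≈ 4.639 hours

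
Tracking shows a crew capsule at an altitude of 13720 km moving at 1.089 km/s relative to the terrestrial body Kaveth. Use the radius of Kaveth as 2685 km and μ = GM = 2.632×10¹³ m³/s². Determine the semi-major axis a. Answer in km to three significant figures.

a ≈ 13000 km

r = 2685 + 13720 = 16405 km = 1.640×10⁷ m.
Vis-viva rearranged: 1/a = 2/r − v²/μ = 1.219×10⁻⁷ − 4.506×10⁻⁸ = 7.686×10⁻⁸ m⁻¹.
a = 1.301×10⁷ m = 13011 km.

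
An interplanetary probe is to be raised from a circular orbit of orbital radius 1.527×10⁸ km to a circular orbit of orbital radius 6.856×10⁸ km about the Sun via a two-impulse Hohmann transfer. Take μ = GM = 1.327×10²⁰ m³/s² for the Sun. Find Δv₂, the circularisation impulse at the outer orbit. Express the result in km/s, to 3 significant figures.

r₁ = 1.527×10⁸ km = 1.527×10¹¹ m.
r₂ = 6.856×10⁸ km = 6.856×10¹¹ m.
Transfer ellipse a_t = (r₁ + r₂)/2 = 4.192×10¹¹ m.
At r₁: circular v_c1 = √(μ/r₁) = 29480 m/s; transfer-perihelion v_p = √[μ(2/r₁ − 1/a_t)] = 37700 m/s.
At r₂: circular v_c2 = √(μ/r₂) = 13910 m/s; transfer-aphelion v_a = √[μ(2/r₂ − 1/a_t)] = 8397 m/s.
Δv₂ = v_c2 − v_a = 5515 m/s.
= 5.515 km/s.

Δv ≈ 5.52 km/s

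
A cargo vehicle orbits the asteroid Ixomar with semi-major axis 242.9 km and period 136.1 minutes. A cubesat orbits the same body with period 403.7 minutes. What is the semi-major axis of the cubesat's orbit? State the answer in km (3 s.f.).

Kepler's third law: a³ ∝ T², so a₂ = a₁ (T₂/T₁)^(2/3).
T₂/T₁ = 2.966, (T₂/T₁)^(2/3) = 2.064.
a₂ = 242.9 × 2.064 = 501.5 km.

a₂ ≈ 501 km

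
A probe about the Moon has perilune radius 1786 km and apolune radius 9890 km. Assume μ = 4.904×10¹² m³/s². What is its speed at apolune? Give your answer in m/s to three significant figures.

Semi-major axis a = (r_p + r_a)/2 = 5838.0 km = 5.838×10⁶ m.
Vis-viva: v² = μ(2/r − 1/a) = 4.904×10¹² × (2.022×10⁻⁷ − 1.713×10⁻⁷) = 1.517×10⁵ m²/s².
v = 389.5 m/s.

v ≈ 389 m/s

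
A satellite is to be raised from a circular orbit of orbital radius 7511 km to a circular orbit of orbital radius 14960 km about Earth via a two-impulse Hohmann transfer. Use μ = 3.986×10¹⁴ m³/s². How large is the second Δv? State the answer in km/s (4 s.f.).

r₁ = 7511 km = 7.511×10⁶ m.
r₂ = 14960 km = 1.496×10⁷ m.
Transfer ellipse a_t = (r₁ + r₂)/2 = 1.124×10⁷ m.
At r₁: circular v_c1 = √(μ/r₁) = 7285 m/s; transfer-perigee v_p = √[μ(2/r₁ − 1/a_t)] = 8406 m/s.
At r₂: circular v_c2 = √(μ/r₂) = 5162 m/s; transfer-apogee v_a = √[μ(2/r₂ − 1/a_t)] = 4220 m/s.
Δv₂ = v_c2 − v_a = 941.4 m/s.
= 0.9414 km/s.

Δv ≈ 0.9414 km/s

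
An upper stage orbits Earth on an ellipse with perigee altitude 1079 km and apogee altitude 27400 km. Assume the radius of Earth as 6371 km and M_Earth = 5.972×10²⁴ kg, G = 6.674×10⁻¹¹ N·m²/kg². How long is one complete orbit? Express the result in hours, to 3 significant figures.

μ = GM = 6.674×10⁻¹¹ × 5.972×10²⁴ = 3.986×10¹⁴ m³/s².
r_p = 6371 + 1079 = 7450.0 km = 7.4500×10⁶ m.
r_a = 6371 + 27400 = 33771 km = 3.3771×10⁷ m.
Semi-major axis a = (r_p + r_a)/2 = (7450.0 + 33771)/2 = 20610 km = 2.061×10⁷ m.
By Kepler's third law T = 2π√(a³/μ) = 2π × 4.687×10³ = 2.945×10⁴ s.
= 8.180 hours.

T ≈ 8.18 hours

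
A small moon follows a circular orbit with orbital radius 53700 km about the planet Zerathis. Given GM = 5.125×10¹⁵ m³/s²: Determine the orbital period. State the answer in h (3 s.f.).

r = 53700 km = 5.370×10⁷ m.
Kepler's third law: T = 2π√(r³/μ) = 2π√((5.370×10⁷)³ / 5.125×10¹⁵).
r³/μ = 3.022×10⁷ s², so T = 2π × 5.497×10³ = 3.454×10⁴ s.
Converting: 3.454×10⁴ s ÷ 3600 = 9.594 h.

T ≈ 9.59 h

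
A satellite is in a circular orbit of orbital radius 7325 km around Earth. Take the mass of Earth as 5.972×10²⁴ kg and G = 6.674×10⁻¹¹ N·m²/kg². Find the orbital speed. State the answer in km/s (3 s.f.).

v ≈ 7.38 km/s

μ = GM = 6.674×10⁻¹¹ × 5.972×10²⁴ = 3.986×10¹⁴ m³/s².
r = 7325 km = 7.325×10⁶ m.
For a circular orbit v = √(μ/r) = √(3.986×10¹⁴ / 7.325×10⁶) = √(5.441×10⁷) = 7376 m/s.
That is 7.376 km/s.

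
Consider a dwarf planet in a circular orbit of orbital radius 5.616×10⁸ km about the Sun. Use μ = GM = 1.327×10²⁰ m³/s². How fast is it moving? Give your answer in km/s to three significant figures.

r = 5.616×10⁸ km = 5.616×10¹¹ m.
For a circular orbit v = √(μ/r) = √(1.327×10²⁰ / 5.616×10¹¹) = √(2.363×10⁸) = 15370 m/s.
That is 15.37 km/s.

v ≈ 15.4 km/s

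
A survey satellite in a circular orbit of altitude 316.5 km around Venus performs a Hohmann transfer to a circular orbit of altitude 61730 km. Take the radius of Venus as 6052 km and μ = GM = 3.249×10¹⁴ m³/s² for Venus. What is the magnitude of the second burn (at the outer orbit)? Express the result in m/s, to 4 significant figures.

r₁ = 6052 + 316.5 = 6368.5 km = 6.3685×10⁶ m.
r₂ = 6052 + 61730 = 67782 km = 6.7782×10⁷ m.
Transfer ellipse a_t = (r₁ + r₂)/2 = 3.708×10⁷ m.
At r₁: circular v_c1 = √(μ/r₁) = 7143 m/s; transfer-periapsis v_p = √[μ(2/r₁ − 1/a_t)] = 9658 m/s.
At r₂: circular v_c2 = √(μ/r₂) = 2189 m/s; transfer-apoapsis v_a = √[μ(2/r₂ − 1/a_t)] = 907.4 m/s.
Δv₂ = v_c2 − v_a = 1282 m/s.

Δv ≈ 1282 m/s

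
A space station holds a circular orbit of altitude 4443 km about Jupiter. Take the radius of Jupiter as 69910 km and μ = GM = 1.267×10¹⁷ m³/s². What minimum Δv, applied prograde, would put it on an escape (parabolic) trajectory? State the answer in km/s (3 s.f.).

r = 69910 + 4443 = 74353 km = 7.4353×10⁷ m.
Circular speed v_c = √(μ/r) = 41280 m/s.
Escape speed v_esc = √(2μ/r) = √2 × v_c = 58380 m/s.
Δv = v_esc − v_c = 17100 m/s = 17.10 km/s.

Δv ≈ 17.1 km/s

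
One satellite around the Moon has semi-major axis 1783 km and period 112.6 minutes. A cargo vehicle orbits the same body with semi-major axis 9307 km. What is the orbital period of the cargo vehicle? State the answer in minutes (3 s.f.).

Kepler's third law: T² ∝ a³, so T₂ = T₁ (a₂/a₁)^(3/2).
a₂/a₁ = 5.220, (a₂/a₁)^(3/2) = 11.93.
T₂ = 112.6 × 11.93 = 1343 minutes.

T₂ ≈ 1340 minutes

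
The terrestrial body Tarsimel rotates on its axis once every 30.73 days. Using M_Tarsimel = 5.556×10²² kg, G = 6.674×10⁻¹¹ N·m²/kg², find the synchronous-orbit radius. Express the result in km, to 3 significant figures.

r_sync ≈ 87200 km

μ = GM = 6.674×10⁻¹¹ × 5.556×10²² = 3.708×10¹² m³/s².
T = 30.73 days = 2.655×10⁶ s.
A synchronous orbit has period T, so by Kepler's third law a = (μT²/4π²)^(1/3).
μT²/4π² = 3.708×10¹² × (2.655×10⁶)² / 39.48 = 6.621×10²³ m³.
a = 8.716×10⁷ m = 87159 km.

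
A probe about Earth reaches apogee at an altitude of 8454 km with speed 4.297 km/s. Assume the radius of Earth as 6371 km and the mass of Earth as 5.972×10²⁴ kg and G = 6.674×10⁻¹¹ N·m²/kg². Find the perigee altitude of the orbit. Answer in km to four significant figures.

perigee altitude ≈ 1382 km

μ = GM = 6.674×10⁻¹¹ × 5.972×10²⁴ = 3.986×10¹⁴ m³/s².
r_a = 6371 + 8454 = 14825 km = 1.482×10⁷ m.
Specific energy ε = v²/2 − μ/r = -1.765×10⁷ J/kg, so a = −μ/(2ε) = 1.129×10⁷ m.
The apsides satisfy r_p + r_a = 2a, so the perigee radius is 2a − r_a = 7.753×10⁶ m = 7753.1 km.
Perigee altitude = 7753.1 − 6371 = 1382.1 km.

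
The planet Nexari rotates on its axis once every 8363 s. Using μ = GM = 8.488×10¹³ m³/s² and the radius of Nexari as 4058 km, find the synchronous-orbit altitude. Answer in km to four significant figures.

A synchronous orbit has period T, so by Kepler's third law a = (μT²/4π²)^(1/3).
μT²/4π² = 8.488×10¹³ × (8.363×10³)² / 39.48 = 1.504×10²⁰ m³.
a = 5.318×10⁶ m = 5317.7 km.
Altitude h = a − R = 5317.7 − 4058 = 1259.7 km.

h_sync ≈ 1260 km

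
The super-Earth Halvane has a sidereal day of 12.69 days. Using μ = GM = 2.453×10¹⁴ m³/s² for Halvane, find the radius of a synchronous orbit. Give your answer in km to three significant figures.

r_sync ≈ 1.95×10⁵ km

T = 12.69 days = 1.096×10⁶ s.
A synchronous orbit has period T, so by Kepler's third law a = (μT²/4π²)^(1/3).
μT²/4π² = 2.453×10¹⁴ × (1.096×10⁶)² / 39.48 = 7.469×10²⁴ m³.
a = 1.955×10⁸ m = 1.9548×10⁵ km.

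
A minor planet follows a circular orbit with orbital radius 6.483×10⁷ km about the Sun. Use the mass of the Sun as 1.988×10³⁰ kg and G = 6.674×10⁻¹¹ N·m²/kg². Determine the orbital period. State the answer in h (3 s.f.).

μ = GM = 6.674×10⁻¹¹ × 1.988×10³⁰ = 1.327×10²⁰ m³/s².
r = 6.483×10⁷ km = 6.483×10¹⁰ m.
Kepler's third law: T = 2π√(r³/μ) = 2π√((6.483×10¹⁰)³ / 1.327×10²⁰).
r³/μ = 2.054×10¹² s², so T = 2π × 1.433×10⁶ = 9.004×10⁶ s.
Converting: 9.004×10⁶ s ÷ 3600 = 2501 h.

T ≈ 2500 h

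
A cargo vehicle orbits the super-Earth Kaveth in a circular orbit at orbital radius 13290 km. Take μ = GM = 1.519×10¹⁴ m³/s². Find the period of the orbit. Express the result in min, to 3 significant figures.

T ≈ 412 min

r = 13290 km = 1.329×10⁷ m.
Kepler's third law: T = 2π√(r³/μ) = 2π√((1.329×10⁷)³ / 1.519×10¹⁴).
r³/μ = 1.545×10⁷ s², so T = 2π × 3.931×10³ = 2.470×10⁴ s.
Converting: 2.470×10⁴ s ÷ 60.00 = 411.7 min.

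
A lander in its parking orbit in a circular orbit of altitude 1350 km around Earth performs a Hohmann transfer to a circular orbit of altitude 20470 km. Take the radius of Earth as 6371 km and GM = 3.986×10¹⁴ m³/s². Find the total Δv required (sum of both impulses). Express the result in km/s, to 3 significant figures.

Δv_total ≈ 3.05 km/s

r₁ = 6371 + 1350 = 7721.0 km = 7.7210×10⁶ m.
r₂ = 6371 + 20470 = 26841 km = 2.6841×10⁷ m.
Transfer ellipse a_t = (r₁ + r₂)/2 = 1.728×10⁷ m.
At r₁: circular v_c1 = √(μ/r₁) = 7185 m/s; transfer-perigee v_p = √[μ(2/r₁ − 1/a_t)] = 8955 m/s.
Δv₁ = v_p − v_c1 = 1770 m/s.
At r₂: circular v_c2 = √(μ/r₂) = 3854 m/s; transfer-apogee v_a = √[μ(2/r₂ − 1/a_t)] = 2576 m/s.
Δv₂ = v_c2 − v_a = 1278 m/s.
Total Δv = Δv₁ + Δv₂ = 3047 m/s = 3.047 km/s.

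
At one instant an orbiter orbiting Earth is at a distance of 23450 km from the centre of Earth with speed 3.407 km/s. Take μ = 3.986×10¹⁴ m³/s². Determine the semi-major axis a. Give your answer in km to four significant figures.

r = 2.345×10⁷ m.
Specific orbital energy ε = v²/2 − μ/r = (3407)²/2 − 3.986×10¹⁴/2.345×10⁷ = -1.119×10⁷ J/kg.
Since ε = −μ/(2a), a = −μ/(2ε) = 1.780×10⁷ m = 17804 km.

a ≈ 17800 km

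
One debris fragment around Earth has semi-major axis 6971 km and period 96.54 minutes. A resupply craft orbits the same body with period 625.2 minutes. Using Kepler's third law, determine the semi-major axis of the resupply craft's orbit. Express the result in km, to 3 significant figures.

a₂ ≈ 24200 km

Kepler's third law: a³ ∝ T², so a₂ = a₁ (T₂/T₁)^(2/3).
T₂/T₁ = 6.476, (T₂/T₁)^(2/3) = 3.474.
a₂ = 6971 × 3.474 = 24220 km.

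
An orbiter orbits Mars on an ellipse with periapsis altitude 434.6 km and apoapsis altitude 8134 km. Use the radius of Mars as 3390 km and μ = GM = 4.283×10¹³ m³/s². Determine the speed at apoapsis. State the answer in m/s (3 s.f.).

v ≈ 1360 m/s

r_p = 3390 + 434.6 = 3824.6 km = 3.8246×10⁶ m.
r_a = 3390 + 8134 = 11524 km = 1.1524×10⁷ m.
Semi-major axis a = (r_p + r_a)/2 = 7674.3 km = 7.674×10⁶ m.
Vis-viva: v² = μ(2/r − 1/a) = 4.283×10¹³ × (1.736×10⁻⁷ − 1.303×10⁻⁷) = 1.852×10⁶ m²/s².
v = 1361 m/s.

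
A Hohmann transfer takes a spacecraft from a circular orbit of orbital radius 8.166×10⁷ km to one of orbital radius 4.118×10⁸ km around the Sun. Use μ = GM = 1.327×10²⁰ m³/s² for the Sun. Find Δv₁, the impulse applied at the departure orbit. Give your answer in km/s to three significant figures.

r₁ = 8.166×10⁷ km = 8.166×10¹⁰ m.
r₂ = 4.118×10⁸ km = 4.118×10¹¹ m.
Transfer ellipse a_t = (r₁ + r₂)/2 = 2.467×10¹¹ m.
At r₁: circular v_c1 = √(μ/r₁) = 40310 m/s; transfer-perihelion v_p = √[μ(2/r₁ − 1/a_t)] = 52080 m/s.
Δv₁ = v_p − v_c1 = 11770 m/s.
= 11.77 km/s.

Δv ≈ 11.8 km/s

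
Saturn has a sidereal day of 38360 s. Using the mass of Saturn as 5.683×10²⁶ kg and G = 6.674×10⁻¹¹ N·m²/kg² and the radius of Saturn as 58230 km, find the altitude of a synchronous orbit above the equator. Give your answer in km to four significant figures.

μ = GM = 6.674×10⁻¹¹ × 5.683×10²⁶ = 3.793×10¹⁶ m³/s².
A synchronous orbit has period T, so by Kepler's third law a = (μT²/4π²)^(1/3).
μT²/4π² = 3.793×10¹⁶ × (3.836×10⁴)² / 39.48 = 1.414×10²⁴ m³.
a = 1.122×10⁸ m = 1.1223×10⁵ km.
Altitude h = a − R = 1.1223×10⁵ − 58230 = 54003 km.

h_sync ≈ 54000 km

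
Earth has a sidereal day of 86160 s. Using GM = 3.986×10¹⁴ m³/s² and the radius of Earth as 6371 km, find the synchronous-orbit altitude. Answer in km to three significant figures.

h_sync ≈ 35800 km

A synchronous orbit has period T, so by Kepler's third law a = (μT²/4π²)^(1/3).
μT²/4π² = 3.986×10¹⁴ × (8.616×10⁴)² / 39.48 = 7.495×10²² m³.
a = 4.216×10⁷ m = 42163 km.
Altitude h = a − R = 42163 − 6371 = 35792 km.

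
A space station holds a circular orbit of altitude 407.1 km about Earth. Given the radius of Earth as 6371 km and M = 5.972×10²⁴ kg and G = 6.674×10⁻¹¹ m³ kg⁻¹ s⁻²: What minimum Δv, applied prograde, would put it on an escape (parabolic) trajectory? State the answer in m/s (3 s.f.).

Δv ≈ 3180 m/s

μ = GM = 6.674×10⁻¹¹ × 5.972×10²⁴ = 3.986×10¹⁴ m³/s².
r = 6371 + 407.1 = 6778.1 km = 6.7781×10⁶ m.
Circular speed v_c = √(μ/r) = 7668 m/s.
Escape speed v_esc = √(2μ/r) = √2 × v_c = 10840 m/s.
Δv = v_esc − v_c = 3176 m/s.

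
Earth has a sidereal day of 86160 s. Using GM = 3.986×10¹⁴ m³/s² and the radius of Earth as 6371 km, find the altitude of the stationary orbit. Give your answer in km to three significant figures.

h_sync ≈ 35800 km

A synchronous orbit has period T, so by Kepler's third law a = (μT²/4π²)^(1/3).
μT²/4π² = 3.986×10¹⁴ × (8.616×10⁴)² / 39.48 = 7.495×10²² m³.
a = 4.216×10⁷ m = 42163 km.
Altitude h = a − R = 42163 − 6371 = 35792 km.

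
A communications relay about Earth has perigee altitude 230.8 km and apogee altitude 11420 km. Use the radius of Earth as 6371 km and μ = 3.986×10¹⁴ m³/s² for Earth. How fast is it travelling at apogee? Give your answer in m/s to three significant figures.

r_p = 6371 + 230.8 = 6601.8 km = 6.6018×10⁶ m.
r_a = 6371 + 11420 = 17791 km = 1.7791×10⁷ m.
Semi-major axis a = (r_p + r_a)/2 = 12196 km = 1.220×10⁷ m.
Vis-viva: v² = μ(2/r − 1/a) = 3.986×10¹⁴ × (1.124×10⁻⁷ − 8.199×10⁻⁸) = 1.213×10⁷ m²/s².
v = 3482 m/s.

v ≈ 3480 m/s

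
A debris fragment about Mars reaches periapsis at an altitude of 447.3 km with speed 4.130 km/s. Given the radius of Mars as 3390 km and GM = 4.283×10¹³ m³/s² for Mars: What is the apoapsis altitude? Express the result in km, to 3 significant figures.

r_p = 3390 + 447.3 = 3837.3 km = 3.837×10⁶ m.
Specific energy ε = v²/2 − μ/r = -2.633×10⁶ J/kg, so a = −μ/(2ε) = 8.133×10⁶ m.
The apsides satisfy r_p + r_a = 2a, so the apoapsis radius is 2a − r_p = 1.243×10⁷ m = 12429 km.
Apoapsis altitude = 12429 − 3390 = 9039.0 km.

apoapsis altitude ≈ 9040 km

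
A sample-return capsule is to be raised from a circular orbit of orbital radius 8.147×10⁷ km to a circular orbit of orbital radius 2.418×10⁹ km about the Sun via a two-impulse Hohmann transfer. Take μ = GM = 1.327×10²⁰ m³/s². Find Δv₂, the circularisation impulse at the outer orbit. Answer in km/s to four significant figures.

Δv ≈ 5.517 km/s

r₁ = 8.147×10⁷ km = 8.147×10¹⁰ m.
r₂ = 2.418×10⁹ km = 2.418×10¹² m.
Transfer ellipse a_t = (r₁ + r₂)/2 = 1.250×10¹² m.
At r₁: circular v_c1 = √(μ/r₁) = 40360 m/s; transfer-perihelion v_p = √[μ(2/r₁ − 1/a_t)] = 56140 m/s.
At r₂: circular v_c2 = √(μ/r₂) = 7408 m/s; transfer-aphelion v_a = √[μ(2/r₂ − 1/a_t)] = 1891 m/s.
Δv₂ = v_c2 − v_a = 5517 m/s.
= 5.517 km/s.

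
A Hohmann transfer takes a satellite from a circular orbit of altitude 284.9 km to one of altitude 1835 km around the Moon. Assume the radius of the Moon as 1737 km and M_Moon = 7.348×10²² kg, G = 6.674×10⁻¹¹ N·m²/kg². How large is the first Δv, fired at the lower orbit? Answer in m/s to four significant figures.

μ = GM = 6.674×10⁻¹¹ × 7.348×10²² = 4.904×10¹² m³/s².
r₁ = 1737 + 284.9 = 2021.9 km = 2.0219×10⁶ m.
r₂ = 1737 + 1835 = 3572.0 km = 3.5720×10⁶ m.
Transfer ellipse a_t = (r₁ + r₂)/2 = 2.797×10⁶ m.
At r₁: circular v_c1 = √(μ/r₁) = 1557 m/s; transfer-perilune v_p = √[μ(2/r₁ − 1/a_t)] = 1760 m/s.
Δv₁ = v_p − v_c1 = 202.6 m/s.

Δv ≈ 202.6 m/s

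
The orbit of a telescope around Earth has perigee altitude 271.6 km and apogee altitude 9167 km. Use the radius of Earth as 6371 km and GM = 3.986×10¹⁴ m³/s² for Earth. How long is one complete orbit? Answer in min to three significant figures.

T ≈ 194 min

r_p = 6371 + 271.6 = 6642.6 km = 6.6426×10⁶ m.
r_a = 6371 + 9167 = 15538 km = 1.5538×10⁷ m.
Semi-major axis a = (r_p + r_a)/2 = (6642.6 + 15538)/2 = 11090 km = 1.109×10⁷ m.
By Kepler's third law T = 2π√(a³/μ) = 2π × 1.850×10³ = 1.162×10⁴ s.
= 193.7 min.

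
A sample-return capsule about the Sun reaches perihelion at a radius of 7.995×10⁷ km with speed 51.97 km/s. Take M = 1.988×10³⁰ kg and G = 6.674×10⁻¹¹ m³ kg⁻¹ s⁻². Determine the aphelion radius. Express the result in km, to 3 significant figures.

aphelion radius ≈ 3.49×10⁸ km

μ = GM = 6.674×10⁻¹¹ × 1.988×10³⁰ = 1.327×10²⁰ m³/s².
r_p = 7.995×10¹⁰ m.
Specific energy ε = v²/2 − μ/r = -3.091×10⁸ J/kg, so a = −μ/(2ε) = 2.146×10¹¹ m.
The apsides satisfy r_p + r_a = 2a, so the aphelion radius is 2a − r_p = 3.493×10¹¹ m = 3.4931×10⁸ km.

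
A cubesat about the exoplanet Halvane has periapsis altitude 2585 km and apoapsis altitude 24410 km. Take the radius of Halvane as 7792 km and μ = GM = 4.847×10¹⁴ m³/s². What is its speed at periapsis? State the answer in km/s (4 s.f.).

r_p = 7792 + 2585 = 10377 km = 1.0377×10⁷ m.
r_a = 7792 + 24410 = 32202 km = 3.2202×10⁷ m.
Semi-major axis a = (r_p + r_a)/2 = 21290 km = 2.129×10⁷ m.
Vis-viva: v² = μ(2/r − 1/a) = 4.847×10¹⁴ × (1.927×10⁻⁷ − 4.697×10⁻⁸) = 7.065×10⁷ m²/s².
v = 8405 m/s = 8.405 km/s.

v ≈ 8.405 km/s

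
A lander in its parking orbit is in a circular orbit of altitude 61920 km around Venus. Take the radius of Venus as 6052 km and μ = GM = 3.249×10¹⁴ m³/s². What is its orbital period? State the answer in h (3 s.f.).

r = 6052 + 61920 = 67972 km = 6.7972×10⁷ m.
Kepler's third law: T = 2π√(r³/μ) = 2π√((6.797×10⁷)³ / 3.249×10¹⁴).
r³/μ = 9.666×10⁸ s², so T = 2π × 3.109×10⁴ = 1.953×10⁵ s.
Converting: 1.953×10⁵ s ÷ 3600 = 54.26 h.

T ≈ 54.3 h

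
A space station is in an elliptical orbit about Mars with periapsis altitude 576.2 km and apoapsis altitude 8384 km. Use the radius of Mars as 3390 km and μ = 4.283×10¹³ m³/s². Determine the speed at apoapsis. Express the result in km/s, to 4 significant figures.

v ≈ 1.354 km/s

r_p = 3390 + 576.2 = 3966.2 km = 3.9662×10⁶ m.
r_a = 3390 + 8384 = 11774 km = 1.1774×10⁷ m.
Semi-major axis a = (r_p + r_a)/2 = 7870.1 km = 7.870×10⁶ m.
Vis-viva: v² = μ(2/r − 1/a) = 4.283×10¹³ × (1.699×10⁻⁷ − 1.271×10⁻⁷) = 1.833×10⁶ m²/s².
v = 1354 m/s = 1.354 km/s.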